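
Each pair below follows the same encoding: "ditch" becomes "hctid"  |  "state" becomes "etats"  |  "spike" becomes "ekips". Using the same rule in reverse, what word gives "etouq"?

The output letters match the input read backwards: ditch reversed is hctid. It's just the letters in reverse order.
Reversing it on etouq: then reverse → quote.

quote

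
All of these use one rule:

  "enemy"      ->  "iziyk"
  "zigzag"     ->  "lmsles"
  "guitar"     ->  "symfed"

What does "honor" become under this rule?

The shift depends on letter class: consonant n→z is +12, but vowel e→i is +4. The rule splits by letter class: vowels +4, consonants +12.
Applying it to honor: h(cons)+12=t, o(vowel)+4=s, n(cons)+12=z, o(vowel)+4=s, r(cons)+12=d.

tszsd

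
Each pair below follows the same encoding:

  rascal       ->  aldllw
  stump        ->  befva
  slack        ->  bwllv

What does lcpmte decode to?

credit

Shifts by position in rascal: pos 0: r→a (+9), pos 1: a→l (+11), pos 2: s→d (+11), pos 3: c→l (+9), pos 4: a→l (+11), pos 5: l→w (+11) — repeating every 3. It's a Vigenère-style cipher with numeric key [9,11,11]: position i shifts by key[i mod 3].
Undoing it on lcpmte: l−9=c, c−11=r, p−11=e, m−9=d, t−11=i, e−11=t.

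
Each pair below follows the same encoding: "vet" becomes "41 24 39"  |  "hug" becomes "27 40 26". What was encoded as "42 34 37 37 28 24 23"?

v is letter #22 and maps to 41: an offset of 19. Letters become their 1-based position plus 19 (so a→20, b→21, …).
Reversing it on 42 34 37 37 28 24 23: 42→(42−19)÷1=23=w, 34→(34−19)÷1=15=o, 37→(37−19)÷1=18=r, 37→(37−19)÷1=18=r, 28→(28−19)÷1=9=i, 24→(24−19)÷1=5=e, 23→(23−19)÷1=4=d.

worried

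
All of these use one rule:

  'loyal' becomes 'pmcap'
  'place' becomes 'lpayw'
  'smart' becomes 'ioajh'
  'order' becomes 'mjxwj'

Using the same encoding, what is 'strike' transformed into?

l(11)→p(15) and o(14)→m(12) fit y≡25x+0 (mod 26); the inverse of 25 mod 26 is 25. Treating letters as 0–25, the rule is x ↦ 25x + 0 (mod 26).
Applying it to strike: s(18)→25·18+0≡8=i; t(19)→25·19+0≡7=h; r(17)→25·17+0≡9=j; i(8)→25·8+0≡18=s; k(10)→25·10+0≡16=q; e(4)→25·4+0≡22=w (all mod 26).

ihjsqw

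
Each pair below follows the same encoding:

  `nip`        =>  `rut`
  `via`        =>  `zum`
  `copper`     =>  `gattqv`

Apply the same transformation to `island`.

uwpmrh

The shift depends on letter class: consonant n→r is +4, but vowel i→u is +12. Two shifts are in play — +12 for a/e/i/o/u, +4 for every other letter.
Applying it to island: i(vowel)+12=u, s(cons)+4=w, l(cons)+4=p, a(vowel)+12=m, n(cons)+4=r, d(cons)+4=h.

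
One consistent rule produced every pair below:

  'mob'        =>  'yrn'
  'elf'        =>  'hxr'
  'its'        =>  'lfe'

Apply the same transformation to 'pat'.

bdf

The shift depends on letter class: consonant m→y is +12, but vowel o→r is +3. The rule splits by letter class: vowels +3, consonants +12.
Applying it to pat: p(cons)+12=b, a(vowel)+3=d, t(cons)+12=f.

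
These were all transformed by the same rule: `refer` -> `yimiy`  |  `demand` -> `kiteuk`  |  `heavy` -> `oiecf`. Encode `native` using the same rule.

The shift depends on letter class: consonant r→y is +7, but vowel e→i is +4. The rule splits by letter class: vowels +4, consonants +7.
On native: n(cons)+7=u, a(vowel)+4=e, t(cons)+7=a, i(vowel)+4=m, v(cons)+7=c, e(vowel)+4=i.

ueamci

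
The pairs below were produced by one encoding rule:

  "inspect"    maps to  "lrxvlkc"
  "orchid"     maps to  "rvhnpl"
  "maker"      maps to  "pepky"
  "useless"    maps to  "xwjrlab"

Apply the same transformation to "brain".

In inspect: i→l is +3, n→r is +4, s→x is +5, p→v is +6 — the shift increases by 1 each position. The shift increases by 1 at each position, starting from +3: 3, 4, 5, ….
For brain: b+3=e, r+4=v, a+5=f, i+6=o, n+7=u.

evfou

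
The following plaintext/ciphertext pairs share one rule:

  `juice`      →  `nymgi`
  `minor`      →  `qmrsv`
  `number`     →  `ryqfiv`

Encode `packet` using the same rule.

Compare letters: j→n is +4, u→y is +4, i→m is +4 — a constant shift. Each letter is shifted forward by 4 in the alphabet (a Caesar shift of +4).
For packet: p+4=t, a+4=e, c+4=g, k+4=o, e+4=i, t+4=x.

tegoix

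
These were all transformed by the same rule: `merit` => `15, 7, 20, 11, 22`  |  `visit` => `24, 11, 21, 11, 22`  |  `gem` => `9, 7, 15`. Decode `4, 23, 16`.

bun

m is letter #13 and maps to 15: an offset of 2. Each letter is replaced by its alphabet position (a=1..z=26) + 2.
Decoding 4, 23, 16: 4→(4−2)÷1=2=b, 23→(23−2)÷1=21=u, 16→(16−2)÷1=14=n.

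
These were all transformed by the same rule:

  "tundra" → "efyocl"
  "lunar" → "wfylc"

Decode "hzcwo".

Compare letters: t→e is +11, u→f is +11, n→y is +11 — a constant shift. Each letter is shifted forward by 11 in the alphabet (a Caesar shift of +11).
Undoing it on hzcwo: h−11=w, z−11=o, c−11=r, w−11=l, o−11=d.

world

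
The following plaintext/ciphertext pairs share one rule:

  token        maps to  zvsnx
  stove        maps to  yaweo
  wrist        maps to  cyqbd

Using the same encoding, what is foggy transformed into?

Each letter shifts forward by (position + 6), i.e. 6, 7, 8, … — the shift grows by one for each successive letter.
On foggy: f+6=l, o+7=v, g+8=o, g+9=p, y+10=i.

lvopi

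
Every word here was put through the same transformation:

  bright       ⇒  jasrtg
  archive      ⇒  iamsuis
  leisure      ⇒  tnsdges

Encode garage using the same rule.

ojblsr

In bright: b→j is +8, r→a is +9, i→s is +10, g→r is +11 — the shift increases by 1 each position. The shift increases by 1 at each position, starting from +8: 8, 9, 10, ….
On garage: g+8=o, a+9=j, r+10=b, a+11=l, g+12=s, e+13=r.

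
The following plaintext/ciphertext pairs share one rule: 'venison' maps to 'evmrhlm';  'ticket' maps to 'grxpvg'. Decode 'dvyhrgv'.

website

Each letter is replaced by its mirror in the alphabet: a↔z, b↔y, c↔x, and so on (the Atbash cipher).
Undoing it on dvyhrgv: d↔w, v↔e, y↔b, h↔s, r↔i, g↔t, v↔e.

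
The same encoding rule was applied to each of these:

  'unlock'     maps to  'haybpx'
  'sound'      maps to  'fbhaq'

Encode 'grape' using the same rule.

tencr

It's a constant shift of +13 (ROT13).
For grape: g+13=t, r+13=e, a+13=n, p+13=c, e+13=r.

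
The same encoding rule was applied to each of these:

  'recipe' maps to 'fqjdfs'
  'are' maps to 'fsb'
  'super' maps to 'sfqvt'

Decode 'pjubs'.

Two steps: reverse the string, then apply a Caesar shift of +1.
Decoding pjubs: shift back: p−1=o, j−1=i, u−1=t, b−1=a, s−1=r → oitar; then reverse → ratio.

ratio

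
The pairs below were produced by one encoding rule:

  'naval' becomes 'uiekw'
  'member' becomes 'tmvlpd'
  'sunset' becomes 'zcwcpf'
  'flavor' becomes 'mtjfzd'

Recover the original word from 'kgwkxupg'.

The shift increases by 1 at each position, starting from +7: 7, 8, 9, ….
Undoing it on kgwkxupg: k−7=d, g−8=y, w−9=n, k−10=a, x−11=m, u−12=i, p−13=c, g−14=s.

dynamics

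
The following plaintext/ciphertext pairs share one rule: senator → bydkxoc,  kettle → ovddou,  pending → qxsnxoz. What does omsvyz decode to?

police

The output letters match the input read backwards, each shifted +10: senator reversed is rotanes. The word is reversed, then every letter is shifted forward by 10.
Undoing it on omsvyz: shift back: o−10=e, m−10=c, s−10=i, v−10=l, y−10=o, z−10=p → ecilop; then reverse → police.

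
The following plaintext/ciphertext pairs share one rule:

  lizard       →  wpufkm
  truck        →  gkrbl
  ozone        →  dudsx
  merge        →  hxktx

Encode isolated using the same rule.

This is an affine cipher: with a=0,…,z=25, each position x becomes (11x+5) mod 26.
For isolated: i(8)→11·8+5≡15=p; s(18)→11·18+5≡21=v; o(14)→11·14+5≡3=d; l(11)→11·11+5≡22=w; a(0)→11·0+5≡5=f; t(19)→11·19+5≡6=g; e(4)→11·4+5≡23=x; d(3)→11·3+5≡12=m (all mod 26).

pvdwfgxm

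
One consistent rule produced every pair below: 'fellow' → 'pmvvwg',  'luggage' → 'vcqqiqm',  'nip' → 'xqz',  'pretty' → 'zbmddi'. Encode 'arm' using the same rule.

ibw

The shift depends on letter class: consonant f→p is +10, but vowel e→m is +8. Two shifts are in play — +8 for a/e/i/o/u, +10 for every other letter.
Applying it to arm: a(vowel)+8=i, r(cons)+10=b, m(cons)+10=w.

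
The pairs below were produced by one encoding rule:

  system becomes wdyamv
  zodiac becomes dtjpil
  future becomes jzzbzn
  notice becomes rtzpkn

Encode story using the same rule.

In system: s→w is +4, y→d is +5, s→y is +6, t→a is +7 — the shift increases by 1 each position. Each letter shifts forward by (position + 4), i.e. 4, 5, 6, … — the shift grows by one for each successive letter.
On story: s+4=w, t+5=y, o+6=u, r+7=y, y+8=g.

wyuyg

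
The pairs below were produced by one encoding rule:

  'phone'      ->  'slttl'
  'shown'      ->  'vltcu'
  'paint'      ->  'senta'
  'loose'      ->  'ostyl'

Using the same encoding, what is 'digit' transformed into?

In phone: p→s is +3, h→l is +4, o→t is +5, n→t is +6 — the shift increases by 1 each position. The shift increases by 1 at each position, starting from +3: 3, 4, 5, ….
On digit: d+3=g, i+4=m, g+5=l, i+6=o, t+7=a.

gmloa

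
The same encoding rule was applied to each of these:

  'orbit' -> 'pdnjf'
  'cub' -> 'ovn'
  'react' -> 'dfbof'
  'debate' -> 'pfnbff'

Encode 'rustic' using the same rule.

The shift depends on letter class: consonant r→d is +12, but vowel o→p is +1. Vowels shift forward by 1 and consonants shift forward by 12.
For rustic: r(cons)+12=d, u(vowel)+1=v, s(cons)+12=e, t(cons)+12=f, i(vowel)+1=j, c(cons)+12=o.

dvefjo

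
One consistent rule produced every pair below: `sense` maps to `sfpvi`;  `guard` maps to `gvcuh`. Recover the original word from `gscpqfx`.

grammar

In sense: s→s is +0, e→f is +1, n→p is +2, s→v is +3 — the shift increases by 1 each position. Each letter shifts forward by its position index (0, 1, 2, …) — the shift grows by one for each successive letter.
Undoing it on gscpqfx: g−0=g, s−1=r, c−2=a, p−3=m, q−4=m, f−5=a, x−6=r.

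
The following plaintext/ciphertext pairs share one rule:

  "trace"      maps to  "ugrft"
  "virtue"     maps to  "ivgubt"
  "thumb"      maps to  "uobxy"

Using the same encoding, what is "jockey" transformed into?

t(19)→u(20) and r(17)→g(6) fit y≡7x+17 (mod 26); the inverse of 7 mod 26 is 15. Treating letters as 0–25, the rule is x ↦ 7x + 17 (mod 26).
For jockey: j(9)→7·9+17≡2=c; o(14)→7·14+17≡11=l; c(2)→7·2+17≡5=f; k(10)→7·10+17≡9=j; e(4)→7·4+17≡19=t; y(24)→7·24+17≡3=d (all mod 26).

clfjtd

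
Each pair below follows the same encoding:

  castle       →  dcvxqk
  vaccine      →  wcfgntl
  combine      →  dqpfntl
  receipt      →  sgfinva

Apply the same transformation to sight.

In castle: c→d is +1, a→c is +2, s→v is +3, t→x is +4 — the shift increases by 1 each position. The shift increases by 1 at each position, starting from +1: 1, 2, 3, ….
Applying it to sight: s+1=t, i+2=k, g+3=j, h+4=l, t+5=y.

tkjly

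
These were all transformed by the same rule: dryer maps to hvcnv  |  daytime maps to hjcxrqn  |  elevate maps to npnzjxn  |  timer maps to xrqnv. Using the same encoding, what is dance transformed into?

hjrgn

The shift depends on letter class: consonant d→h is +4, but vowel e→n is +9. Vowels shift forward by 9 and consonants shift forward by 4.
For dance: d(cons)+4=h, a(vowel)+9=j, n(cons)+4=r, c(cons)+4=g, e(vowel)+9=n.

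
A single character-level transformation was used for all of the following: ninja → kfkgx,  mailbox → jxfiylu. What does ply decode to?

It's a constant shift of +23 (ROT23).
Undoing it on ply: p−23=s, l−23=o, y−23=b.

sob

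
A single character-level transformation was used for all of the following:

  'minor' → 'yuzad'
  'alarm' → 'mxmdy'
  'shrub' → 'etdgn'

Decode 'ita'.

Compare letters: m→y is +12, i→u is +12, n→z is +12 — a constant shift. It's a constant shift of +12 (ROT12).
Decoding ita: i−12=w, t−12=h, a−12=o.

who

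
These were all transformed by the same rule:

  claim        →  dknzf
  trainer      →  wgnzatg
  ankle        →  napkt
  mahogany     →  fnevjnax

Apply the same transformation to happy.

enqqx

c(2)→d(3) and l(11)→k(10) fit y≡21x+13 (mod 26); the inverse of 21 mod 26 is 5. This is an affine cipher: with a=0,…,z=25, each position x becomes (21x+13) mod 26.
Applying it to happy: h(7)→21·7+13≡4=e; a(0)→21·0+13≡13=n; p(15)→21·15+13≡16=q; p(15)→21·15+13≡16=q; y(24)→21·24+13≡23=x (all mod 26).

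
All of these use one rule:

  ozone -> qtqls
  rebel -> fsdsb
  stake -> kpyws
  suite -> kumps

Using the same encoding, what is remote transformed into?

o(14)→q(16) and z(25)→t(19) fit y≡5x+24 (mod 26); the inverse of 5 mod 26 is 21. Each letter's alphabet position (a=0..z=25) is mapped through 5·x+24 mod 26 — an affine cipher.
On remote: r(17)→5·17+24≡5=f; e(4)→5·4+24≡18=s; m(12)→5·12+24≡6=g; o(14)→5·14+24≡16=q; t(19)→5·19+24≡15=p; e(4)→5·4+24≡18=s (all mod 26).

fsgqps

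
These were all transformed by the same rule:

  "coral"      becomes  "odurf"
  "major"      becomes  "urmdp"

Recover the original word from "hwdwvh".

The output letters match the input read backwards, each shifted +3: coral reversed is laroc. Two steps: reverse the string, then apply a Caesar shift of +3.
Reversing it on hwdwvh: shift back: h−3=e, w−3=t, d−3=a, w−3=t, v−3=s, h−3=e → etatse; then reverse → estate.

estate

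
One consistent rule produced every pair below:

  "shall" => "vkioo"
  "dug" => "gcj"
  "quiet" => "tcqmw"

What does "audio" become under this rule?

Two shifts are in play — +8 for a/e/i/o/u, +3 for every other letter.
For audio: a(vowel)+8=i, u(vowel)+8=c, d(cons)+3=g, i(vowel)+8=q, o(vowel)+8=w.

icgqw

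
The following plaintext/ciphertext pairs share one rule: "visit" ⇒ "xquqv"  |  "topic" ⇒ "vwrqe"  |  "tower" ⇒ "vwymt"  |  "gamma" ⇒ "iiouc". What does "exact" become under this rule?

gfckv

It's a Vigenère-style cipher with numeric key [2,8]: position i shifts by key[i mod 2].
Applying it to exact: e+2=g, x+8=f, a+2=c, c+8=k, t+2=v.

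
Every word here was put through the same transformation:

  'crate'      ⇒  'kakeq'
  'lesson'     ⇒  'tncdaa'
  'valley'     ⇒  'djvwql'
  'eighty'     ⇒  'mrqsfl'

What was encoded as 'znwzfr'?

In crate: c→k is +8, r→a is +9, a→k is +10, t→e is +11 — the shift increases by 1 each position. Each letter shifts forward by (position + 8), i.e. 8, 9, 10, … — the shift grows by one for each successive letter.
Decoding znwzfr: z−8=r, n−9=e, w−10=m, z−11=o, f−12=t, r−13=e.

remote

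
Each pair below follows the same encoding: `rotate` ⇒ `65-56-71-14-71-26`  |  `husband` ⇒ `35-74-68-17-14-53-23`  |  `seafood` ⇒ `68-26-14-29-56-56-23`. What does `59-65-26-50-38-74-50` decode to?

premium

r(#18)→65 and o(#15)→56: differences scale by 3, so n = 3·pos + 11. With a=1..z=26, the number is 3·pos + 11.
Decoding 59-65-26-50-38-74-50: 59→(59−11)÷3=16=p, 65→(65−11)÷3=18=r, 26→(26−11)÷3=5=e, 50→(50−11)÷3=13=m, 38→(38−11)÷3=9=i, 74→(74−11)÷3=21=u, 50→(50−11)÷3=13=m.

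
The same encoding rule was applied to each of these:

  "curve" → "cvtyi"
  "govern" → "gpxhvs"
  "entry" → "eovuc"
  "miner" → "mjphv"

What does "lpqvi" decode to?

loose

In curve: c→c is +0, u→v is +1, r→t is +2, v→y is +3 — the shift increases by 1 each position. Each letter shifts forward by its position index (0, 1, 2, …) — the shift grows by one for each successive letter.
Decoding lpqvi: l−0=l, p−1=o, q−2=o, v−3=s, i−4=e.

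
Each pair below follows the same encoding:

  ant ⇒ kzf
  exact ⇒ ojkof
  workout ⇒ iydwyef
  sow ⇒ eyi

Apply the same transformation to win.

isz

Two shifts are in play — +10 for a/e/i/o/u, +12 for every other letter.
Applying it to win: w(cons)+12=i, i(vowel)+10=s, n(cons)+12=z.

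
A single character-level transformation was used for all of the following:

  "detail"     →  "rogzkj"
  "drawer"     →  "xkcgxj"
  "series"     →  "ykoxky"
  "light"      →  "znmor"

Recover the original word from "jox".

rid

The output letters match the input read backwards, each shifted +6: detail reversed is liated. Read the word backwards and shift each letter +6.
Reversing it on jox: shift back: j−6=d, o−6=i, x−6=r → dir; then reverse → rid.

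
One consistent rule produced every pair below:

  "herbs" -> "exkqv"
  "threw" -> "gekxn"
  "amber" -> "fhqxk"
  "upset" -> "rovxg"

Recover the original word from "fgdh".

atom

h(7)→e(4) and e(4)→x(23) fit y≡11x+5 (mod 26); the inverse of 11 mod 26 is 19. Treating letters as 0–25, the rule is x ↦ 11x + 5 (mod 26).
Reversing it on fgdh: f(5)→19·(5−5)≡0=a; g(6)→19·(6−5)≡19=t; d(3)→19·(3−5)≡14=o; h(7)→19·(7−5)≡12=m (all mod 26).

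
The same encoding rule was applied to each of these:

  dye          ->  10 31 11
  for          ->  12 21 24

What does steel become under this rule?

Each letter is replaced by its alphabet position (a=1..z=26) + 6.
Applying it to steel: s=19→25, t=20→26, e=5→11, e=5→11, l=12→18.

25 26 11 11 18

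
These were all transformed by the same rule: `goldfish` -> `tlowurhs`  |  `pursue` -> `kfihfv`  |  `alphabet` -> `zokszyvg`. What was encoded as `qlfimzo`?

Each letter is replaced by its mirror in the alphabet: a↔z, b↔y, c↔x, and so on (the Atbash cipher).
Undoing it on qlfimzo: q↔j, l↔o, f↔u, i↔r, m↔n, z↔a, o↔l.

journal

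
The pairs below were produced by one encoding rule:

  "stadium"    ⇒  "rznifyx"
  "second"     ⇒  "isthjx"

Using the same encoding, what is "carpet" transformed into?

The output letters match the input read backwards, each shifted +5: stadium reversed is muidats. The word is reversed, then every letter is shifted forward by 5.
For carpet: reverse → teprac; then shift: t+5=y, e+5=j, p+5=u, r+5=w, a+5=f, c+5=h.

yjuwfh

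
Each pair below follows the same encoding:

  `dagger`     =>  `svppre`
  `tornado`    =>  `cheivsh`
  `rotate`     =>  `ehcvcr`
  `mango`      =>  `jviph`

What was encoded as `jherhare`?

moreover

d(3)→s(18) and a(0)→v(21) fit y≡25x+21 (mod 26); the inverse of 25 mod 26 is 25. This is an affine cipher: with a=0,…,z=25, each position x becomes (25x+21) mod 26.
Decoding jherhare: j(9)→25·(9−21)≡12=m; h(7)→25·(7−21)≡14=o; e(4)→25·(4−21)≡17=r; r(17)→25·(17−21)≡4=e; h(7)→25·(7−21)≡14=o; a(0)→25·(0−21)≡21=v; r(17)→25·(17−21)≡4=e; e(4)→25·(4−21)≡17=r (all mod 26).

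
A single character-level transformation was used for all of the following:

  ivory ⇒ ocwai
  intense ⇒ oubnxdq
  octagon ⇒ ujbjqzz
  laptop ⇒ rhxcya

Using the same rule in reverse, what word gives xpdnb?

In ivory: i→o is +6, v→c is +7, o→w is +8, r→a is +9 — the shift increases by 1 each position. Letter i (0-indexed) is shifted by i+6, so successive shifts are 6, 7, 8, ….
Decoding xpdnb: x−6=r, p−7=i, d−8=v, n−9=e, b−10=r.

river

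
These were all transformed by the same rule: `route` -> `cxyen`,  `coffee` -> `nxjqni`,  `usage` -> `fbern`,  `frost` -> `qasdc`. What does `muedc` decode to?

It's a Vigenère-style cipher with numeric key [11,9,4]: position i shifts by key[i mod 3].
Reversing it on muedc: m−11=b, u−9=l, e−4=a, d−11=s, c−9=t.

blast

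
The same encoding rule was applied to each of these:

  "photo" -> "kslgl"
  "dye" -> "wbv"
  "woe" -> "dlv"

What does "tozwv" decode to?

Each pair mirrors across the alphabet (p↔k, h↔s, o↔l): positions sum to 25. Each letter is replaced by its mirror in the alphabet: a↔z, b↔y, c↔x, and so on (the Atbash cipher).
Decoding tozwv: t↔g, o↔l, z↔a, w↔d, v↔e.

glade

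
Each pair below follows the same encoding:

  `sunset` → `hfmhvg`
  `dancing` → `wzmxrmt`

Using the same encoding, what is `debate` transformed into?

wvyzgv

Each pair mirrors across the alphabet (s↔h, u↔f, n↔m): positions sum to 25. Letters are reflected about the middle of the alphabet (position → 25−position): Atbash.
For debate: d↔w, e↔v, b↔y, a↔z, t↔g, e↔v.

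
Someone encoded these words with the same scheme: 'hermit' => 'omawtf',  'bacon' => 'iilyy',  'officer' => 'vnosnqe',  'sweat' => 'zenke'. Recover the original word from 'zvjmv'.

snack

In hermit: h→o is +7, e→m is +8, r→a is +9, m→w is +10 — the shift increases by 1 each position. Each letter shifts forward by (position + 7), i.e. 7, 8, 9, … — the shift grows by one for each successive letter.
Undoing it on zvjmv: z−7=s, v−8=n, j−9=a, m−10=c, v−11=k.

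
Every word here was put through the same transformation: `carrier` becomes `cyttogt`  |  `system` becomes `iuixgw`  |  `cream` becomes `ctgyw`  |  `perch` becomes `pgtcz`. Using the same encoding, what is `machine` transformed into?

c(2)→c(2) and a(0)→y(24) fit y≡15x+24 (mod 26); the inverse of 15 mod 26 is 7. Each letter's alphabet position (a=0..z=25) is mapped through 15·x+24 mod 26 — an affine cipher.
On machine: m(12)→15·12+24≡22=w; a(0)→15·0+24≡24=y; c(2)→15·2+24≡2=c; h(7)→15·7+24≡25=z; i(8)→15·8+24≡14=o; n(13)→15·13+24≡11=l; e(4)→15·4+24≡6=g (all mod 26).

wyczolg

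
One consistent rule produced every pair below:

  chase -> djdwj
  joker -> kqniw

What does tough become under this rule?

uqxkm

In chase: c→d is +1, h→j is +2, a→d is +3, s→w is +4 — the shift increases by 1 each position. The shift increases by 1 at each position, starting from +1: 1, 2, 3, ….
For tough: t+1=u, o+2=q, u+3=x, g+4=k, h+5=m.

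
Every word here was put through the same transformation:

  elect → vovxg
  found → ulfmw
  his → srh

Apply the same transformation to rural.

Each pair mirrors across the alphabet (e↔v, l↔o, e↔v): positions sum to 25. Each letter is replaced by its mirror in the alphabet: a↔z, b↔y, c↔x, and so on (the Atbash cipher).
Applying it to rural: r↔i, u↔f, r↔i, a↔z, l↔o.

ifizo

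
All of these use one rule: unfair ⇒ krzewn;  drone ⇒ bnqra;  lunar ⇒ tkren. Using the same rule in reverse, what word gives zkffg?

u(20)→k(10) and n(13)→r(17) fit y≡25x+4 (mod 26); the inverse of 25 mod 26 is 25. This is an affine cipher: with a=0,…,z=25, each position x becomes (25x+4) mod 26.
Undoing it on zkffg: z(25)→25·(25−4)≡5=f; k(10)→25·(10−4)≡20=u; f(5)→25·(5−4)≡25=z; f(5)→25·(5−4)≡25=z; g(6)→25·(6−4)≡24=y (all mod 26).

fuzzy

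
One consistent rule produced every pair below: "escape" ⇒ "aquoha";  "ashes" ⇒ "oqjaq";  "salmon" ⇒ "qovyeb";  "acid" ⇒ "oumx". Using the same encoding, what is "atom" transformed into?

otey

e(4)→a(0) and s(18)→q(16) fit y≡3x+14 (mod 26); the inverse of 3 mod 26 is 9. Treating letters as 0–25, the rule is x ↦ 3x + 14 (mod 26).
For atom: a(0)→3·0+14≡14=o; t(19)→3·19+14≡19=t; o(14)→3·14+14≡4=e; m(12)→3·12+14≡24=y (all mod 26).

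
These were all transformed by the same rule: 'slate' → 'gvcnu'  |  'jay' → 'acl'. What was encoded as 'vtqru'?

Read the word backwards and shift each letter +2.
Reversing it on vtqru: shift back: v−2=t, t−2=r, q−2=o, r−2=p, u−2=s → trops; then reverse → sport.

sport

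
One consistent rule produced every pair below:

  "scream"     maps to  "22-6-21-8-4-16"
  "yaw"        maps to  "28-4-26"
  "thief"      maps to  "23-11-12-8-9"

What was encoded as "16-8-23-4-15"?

metal

The number is (letter's place in the alphabet, a=1) + 3.
Reversing it on 16-8-23-4-15: 16→(16−3)÷1=13=m, 8→(8−3)÷1=5=e, 23→(23−3)÷1=20=t, 4→(4−3)÷1=1=a, 15→(15−3)÷1=12=l.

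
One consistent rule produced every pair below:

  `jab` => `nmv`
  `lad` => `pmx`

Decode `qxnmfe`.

The output letters match the input read backwards, each shifted +12: jab reversed is baj. The word is reversed, then every letter is shifted forward by 12.
Reversing it on qxnmfe: shift back: q−12=e, x−12=l, n−12=b, m−12=a, f−12=t, e−12=s → elbats; then reverse → stable.

stable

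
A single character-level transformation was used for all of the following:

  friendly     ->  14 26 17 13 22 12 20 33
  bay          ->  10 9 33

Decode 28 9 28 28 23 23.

Each letter is replaced by its alphabet position (a=1..z=26) + 8.
Decoding 28 9 28 28 23 23: 28→(28−8)÷1=20=t, 9→(9−8)÷1=1=a, 28→(28−8)÷1=20=t, 28→(28−8)÷1=20=t, 23→(23−8)÷1=15=o, 23→(23−8)÷1=15=o.

tattoo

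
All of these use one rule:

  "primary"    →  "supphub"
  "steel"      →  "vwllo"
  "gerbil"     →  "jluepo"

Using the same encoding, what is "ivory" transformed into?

pyvub

The shift depends on letter class: consonant p→s is +3, but vowel i→p is +7. The rule splits by letter class: vowels +7, consonants +3.
On ivory: i(vowel)+7=p, v(cons)+3=y, o(vowel)+7=v, r(cons)+3=u, y(cons)+3=b.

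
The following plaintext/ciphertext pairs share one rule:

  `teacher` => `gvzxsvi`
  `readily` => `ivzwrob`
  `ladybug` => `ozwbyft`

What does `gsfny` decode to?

Each pair mirrors across the alphabet (t↔g, e↔v, a↔z): positions sum to 25. This is the alphabet-reversal cipher (Atbash): a becomes z, b becomes y, etc.
Reversing it on gsfny: g↔t, s↔h, f↔u, n↔m, y↔b.

thumb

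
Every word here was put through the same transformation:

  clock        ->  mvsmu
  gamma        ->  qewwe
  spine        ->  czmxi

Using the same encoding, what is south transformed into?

csydr

The shift depends on letter class: consonant c→m is +10, but vowel o→s is +4. The rule splits by letter class: vowels +4, consonants +10.
For south: s(cons)+10=c, o(vowel)+4=s, u(vowel)+4=y, t(cons)+10=d, h(cons)+10=r.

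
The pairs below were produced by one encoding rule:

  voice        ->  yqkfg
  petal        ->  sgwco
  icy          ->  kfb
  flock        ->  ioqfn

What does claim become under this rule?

The shift depends on letter class: consonant v→y is +3, but vowel o→q is +2. Two shifts are in play — +2 for a/e/i/o/u, +3 for every other letter.
For claim: c(cons)+3=f, l(cons)+3=o, a(vowel)+2=c, i(vowel)+2=k, m(cons)+3=p.

fockp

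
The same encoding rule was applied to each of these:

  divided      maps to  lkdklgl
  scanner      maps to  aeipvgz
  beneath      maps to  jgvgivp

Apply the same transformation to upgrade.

crotifm

Shifts by position in divided: pos 0: d→l (+8), pos 1: i→k (+2), pos 2: v→d (+8), pos 3: i→k (+2) — repeating every 2. A repeating key of period 2 is used — shifts +8, +2 over and over.
Applying it to upgrade: u+8=c, p+2=r, g+8=o, r+2=t, a+8=i, d+2=f, e+8=m.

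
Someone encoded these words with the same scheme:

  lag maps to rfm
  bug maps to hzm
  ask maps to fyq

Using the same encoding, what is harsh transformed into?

The shift depends on letter class: consonant l→r is +6, but vowel a→f is +5. Two shifts are in play — +5 for a/e/i/o/u, +6 for every other letter.
On harsh: h(cons)+6=n, a(vowel)+5=f, r(cons)+6=x, s(cons)+6=y, h(cons)+6=n.

nfxyn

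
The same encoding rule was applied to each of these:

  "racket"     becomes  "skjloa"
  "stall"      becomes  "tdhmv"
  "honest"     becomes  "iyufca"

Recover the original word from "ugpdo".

twice

Shifts by position in racket: pos 0: r→s (+1), pos 1: a→k (+10), pos 2: c→j (+7), pos 3: k→l (+1), pos 4: e→o (+10), pos 5: t→a (+7) — repeating every 3. The shifts repeat in a cycle of length 3: positions 0,1,… shift by +1, +10, +7, then the pattern repeats.
Decoding ugpdo: u−1=t, g−10=w, p−7=i, d−1=c, o−10=e.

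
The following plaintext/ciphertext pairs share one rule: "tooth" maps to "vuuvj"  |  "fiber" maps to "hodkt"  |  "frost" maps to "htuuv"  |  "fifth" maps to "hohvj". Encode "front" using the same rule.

htupv

The shift depends on letter class: consonant t→v is +2, but vowel o→u is +6. The rule splits by letter class: vowels +6, consonants +2.
On front: f(cons)+2=h, r(cons)+2=t, o(vowel)+6=u, n(cons)+2=p, t(cons)+2=v.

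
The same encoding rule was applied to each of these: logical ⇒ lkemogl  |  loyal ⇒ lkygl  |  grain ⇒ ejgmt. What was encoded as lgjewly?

l(11)→l(11) and o(14)→k(10) fit y≡17x+6 (mod 26); the inverse of 17 mod 26 is 23. This is an affine cipher: with a=0,…,z=25, each position x becomes (17x+6) mod 26.
Undoing it on lgjewly: l(11)→23·(11−6)≡11=l; g(6)→23·(6−6)≡0=a; j(9)→23·(9−6)≡17=r; e(4)→23·(4−6)≡6=g; w(22)→23·(22−6)≡4=e; l(11)→23·(11−6)≡11=l; y(24)→23·(24−6)≡24=y (all mod 26).

largely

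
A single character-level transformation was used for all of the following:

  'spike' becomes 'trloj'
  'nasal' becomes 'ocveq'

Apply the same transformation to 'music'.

In spike: s→t is +1, p→r is +2, i→l is +3, k→o is +4 — the shift increases by 1 each position. Each letter shifts forward by (position + 1), i.e. 1, 2, 3, … — the shift grows by one for each successive letter.
On music: m+1=n, u+2=w, s+3=v, i+4=m, c+5=h.

nwvmh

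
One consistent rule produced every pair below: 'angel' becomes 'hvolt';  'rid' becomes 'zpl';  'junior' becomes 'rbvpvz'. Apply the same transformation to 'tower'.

Two shifts are in play — +7 for a/e/i/o/u, +8 for every other letter.
On tower: t(cons)+8=b, o(vowel)+7=v, w(cons)+8=e, e(vowel)+7=l, r(cons)+8=z.

bvelz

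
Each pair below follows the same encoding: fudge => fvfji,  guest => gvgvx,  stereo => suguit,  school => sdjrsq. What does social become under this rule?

In fudge: f→f is +0, u→v is +1, d→f is +2, g→j is +3 — the shift increases by 1 each position. Each letter shifts forward by its position index (0, 1, 2, …) — the shift grows by one for each successive letter.
For social: s+0=s, o+1=p, c+2=e, i+3=l, a+4=e, l+5=q.

speleq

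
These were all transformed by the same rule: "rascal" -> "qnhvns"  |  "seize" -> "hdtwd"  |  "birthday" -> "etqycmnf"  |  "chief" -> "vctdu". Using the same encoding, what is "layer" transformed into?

r(17)→q(16) and a(0)→n(13) fit y≡17x+13 (mod 26); the inverse of 17 mod 26 is 23. This is an affine cipher: with a=0,…,z=25, each position x becomes (17x+13) mod 26.
Applying it to layer: l(11)→17·11+13≡18=s; a(0)→17·0+13≡13=n; y(24)→17·24+13≡5=f; e(4)→17·4+13≡3=d; r(17)→17·17+13≡16=q (all mod 26).

snfdq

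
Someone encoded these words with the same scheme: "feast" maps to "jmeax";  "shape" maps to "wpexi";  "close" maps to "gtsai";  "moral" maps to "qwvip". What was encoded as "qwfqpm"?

mobile

Shifts by position in feast: pos 0: f→j (+4), pos 1: e→m (+8), pos 2: a→e (+4), pos 3: s→a (+8) — repeating every 2. A repeating key of period 2 is used — shifts +4, +8 over and over.
Reversing it on qwfqpm: q−4=m, w−8=o, f−4=b, q−8=i, p−4=l, m−8=e.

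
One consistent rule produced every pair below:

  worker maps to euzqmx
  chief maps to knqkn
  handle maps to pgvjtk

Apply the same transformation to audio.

ialow

Shifts by position in worker: pos 0: w→e (+8), pos 1: o→u (+6), pos 2: r→z (+8), pos 3: k→q (+6) — repeating every 2. The shifts repeat in a cycle of length 2: positions 0,1,… shift by +8, +6, then the pattern repeats.
For audio: a+8=i, u+6=a, d+8=l, i+6=o, o+8=w.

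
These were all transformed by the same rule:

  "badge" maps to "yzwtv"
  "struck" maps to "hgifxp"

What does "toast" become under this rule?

glzhg

Each pair mirrors across the alphabet (b↔y, a↔z, d↔w): positions sum to 25. This is the alphabet-reversal cipher (Atbash): a becomes z, b becomes y, etc.
Applying it to toast: t↔g, o↔l, a↔z, s↔h, t↔g.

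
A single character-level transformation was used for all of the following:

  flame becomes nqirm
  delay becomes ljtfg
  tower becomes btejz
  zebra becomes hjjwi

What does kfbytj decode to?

cattle

The shifts repeat in a cycle of length 2: positions 0,1,… shift by +8, +5, then the pattern repeats.
Reversing it on kfbytj: k−8=c, f−5=a, b−8=t, y−5=t, t−8=l, j−5=e.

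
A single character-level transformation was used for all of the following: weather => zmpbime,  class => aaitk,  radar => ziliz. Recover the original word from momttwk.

college

The output letters match the input read backwards, each shifted +8: weather reversed is rehtaew. The word is reversed, then every letter is shifted forward by 8.
Reversing it on momttwk: shift back: m−8=e, o−8=g, m−8=e, t−8=l, t−8=l, w−8=o, k−8=c → egelloc; then reverse → college.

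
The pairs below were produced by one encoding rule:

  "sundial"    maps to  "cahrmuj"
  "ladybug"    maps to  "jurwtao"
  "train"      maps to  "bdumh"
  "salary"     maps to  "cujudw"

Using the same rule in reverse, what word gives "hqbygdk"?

s(18)→c(2) and u(20)→a(0) fit y≡25x+20 (mod 26); the inverse of 25 mod 26 is 25. This is an affine cipher: with a=0,…,z=25, each position x becomes (25x+20) mod 26.
Decoding hqbygdk: h(7)→25·(7−20)≡13=n; q(16)→25·(16−20)≡4=e; b(1)→25·(1−20)≡19=t; y(24)→25·(24−20)≡22=w; g(6)→25·(6−20)≡14=o; d(3)→25·(3−20)≡17=r; k(10)→25·(10−20)≡10=k (all mod 26).

network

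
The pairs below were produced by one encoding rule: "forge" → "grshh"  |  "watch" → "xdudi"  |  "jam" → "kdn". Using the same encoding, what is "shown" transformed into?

tirxo

The shift depends on letter class: consonant f→g is +1, but vowel o→r is +3. Two shifts are in play — +3 for a/e/i/o/u, +1 for every other letter.
For shown: s(cons)+1=t, h(cons)+1=i, o(vowel)+3=r, w(cons)+1=x, n(cons)+1=o.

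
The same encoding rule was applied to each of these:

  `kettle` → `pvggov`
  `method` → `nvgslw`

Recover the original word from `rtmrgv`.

Each pair mirrors across the alphabet (k↔p, e↔v, t↔g): positions sum to 25. This is the alphabet-reversal cipher (Atbash): a becomes z, b becomes y, etc.
Undoing it on rtmrgv: r↔i, t↔g, m↔n, r↔i, g↔t, v↔e.

ignite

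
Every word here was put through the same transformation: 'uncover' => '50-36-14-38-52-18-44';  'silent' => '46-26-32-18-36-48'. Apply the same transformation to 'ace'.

10-14-18

u(#21)→50 and n(#14)→36: differences scale by 2, so n = 2·pos + 8. The formula is n = 2×(alphabet index, a=1) + 8.
For ace: a=1→10, c=3→14, e=5→18.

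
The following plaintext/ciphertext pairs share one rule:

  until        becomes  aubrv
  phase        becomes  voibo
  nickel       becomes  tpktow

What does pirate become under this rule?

vpzjdp

Each letter shifts forward by (position + 6), i.e. 6, 7, 8, … — the shift grows by one for each successive letter.
On pirate: p+6=v, i+7=p, r+8=z, a+9=j, t+10=d, e+11=p.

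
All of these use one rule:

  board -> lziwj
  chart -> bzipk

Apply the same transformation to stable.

mtjiba

Two steps: reverse the string, then apply a Caesar shift of +8.
For stable: reverse → elbats; then shift: e+8=m, l+8=t, b+8=j, a+8=i, t+8=b, s+8=a.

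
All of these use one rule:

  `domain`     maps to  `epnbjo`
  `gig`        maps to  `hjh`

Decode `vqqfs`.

upper

Compare letters: d→e is +1, o→p is +1, m→n is +1 — a constant shift. This is a Caesar cipher with shift 1.
Undoing it on vqqfs: v−1=u, q−1=p, q−1=p, f−1=e, s−1=r.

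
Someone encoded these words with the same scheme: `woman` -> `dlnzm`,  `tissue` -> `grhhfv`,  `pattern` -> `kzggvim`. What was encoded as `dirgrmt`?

Each pair mirrors across the alphabet (w↔d, o↔l, m↔n): positions sum to 25. Letters are reflected about the middle of the alphabet (position → 25−position): Atbash.
Decoding dirgrmt: d↔w, i↔r, r↔i, g↔t, r↔i, m↔n, t↔g.

writing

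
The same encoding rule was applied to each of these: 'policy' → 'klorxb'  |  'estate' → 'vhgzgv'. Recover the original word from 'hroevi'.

Each pair mirrors across the alphabet (p↔k, o↔l, l↔o): positions sum to 25. Letters are reflected about the middle of the alphabet (position → 25−position): Atbash.
Reversing it on hroevi: h↔s, r↔i, o↔l, e↔v, v↔e, i↔r.

silver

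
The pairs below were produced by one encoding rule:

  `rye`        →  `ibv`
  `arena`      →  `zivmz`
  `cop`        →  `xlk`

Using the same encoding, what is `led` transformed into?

Each letter is replaced by its mirror in the alphabet: a↔z, b↔y, c↔x, and so on (the Atbash cipher).
On led: l↔o, e↔v, d↔w.

ovw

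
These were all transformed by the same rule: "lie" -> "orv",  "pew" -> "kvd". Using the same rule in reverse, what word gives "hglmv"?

stone

Each pair mirrors across the alphabet (l↔o, i↔r, e↔v): positions sum to 25. Each letter is replaced by its mirror in the alphabet: a↔z, b↔y, c↔x, and so on (the Atbash cipher).
Undoing it on hglmv: h↔s, g↔t, l↔o, m↔n, v↔e.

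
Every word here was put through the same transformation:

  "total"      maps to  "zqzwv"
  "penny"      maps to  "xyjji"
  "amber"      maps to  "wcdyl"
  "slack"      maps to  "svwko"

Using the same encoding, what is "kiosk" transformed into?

Each letter's alphabet position (a=0..z=25) is mapped through 7·x+22 mod 26 — an affine cipher.
Applying it to kiosk: k(10)→7·10+22≡14=o; i(8)→7·8+22≡0=a; o(14)→7·14+22≡16=q; s(18)→7·18+22≡18=s; k(10)→7·10+22≡14=o (all mod 26).

oaqso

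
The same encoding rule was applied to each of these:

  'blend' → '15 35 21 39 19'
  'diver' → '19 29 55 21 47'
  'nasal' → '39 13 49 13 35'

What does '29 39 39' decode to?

inn

The formula is n = 2×(alphabet index, a=1) + 11.
Reversing it on 29 39 39: 29→(29−11)÷2=9=i, 39→(39−11)÷2=14=n, 39→(39−11)÷2=14=n.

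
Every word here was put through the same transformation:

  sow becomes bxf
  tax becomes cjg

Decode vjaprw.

margin

Compare letters: s→b is +9, o→x is +9, w→f is +9 — a constant shift. Every letter moves 9 places later in the alphabet, wrapping around z→a.
Reversing it on vjaprw: v−9=m, j−9=a, a−9=r, p−9=g, r−9=i, w−9=n.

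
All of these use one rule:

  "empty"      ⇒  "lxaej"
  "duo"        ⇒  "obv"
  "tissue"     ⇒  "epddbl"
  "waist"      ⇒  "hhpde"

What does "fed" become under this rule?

qlo

The shift depends on letter class: consonant m→x is +11, but vowel e→l is +7. Two shifts are in play — +7 for a/e/i/o/u, +11 for every other letter.
For fed: f(cons)+11=q, e(vowel)+7=l, d(cons)+11=o.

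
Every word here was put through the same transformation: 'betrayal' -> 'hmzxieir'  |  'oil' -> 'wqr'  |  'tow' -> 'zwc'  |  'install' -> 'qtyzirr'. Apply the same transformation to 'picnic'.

The shift depends on letter class: consonant b→h is +6, but vowel e→m is +8. Two shifts are in play — +8 for a/e/i/o/u, +6 for every other letter.
For picnic: p(cons)+6=v, i(vowel)+8=q, c(cons)+6=i, n(cons)+6=t, i(vowel)+8=q, c(cons)+6=i.

vqitqi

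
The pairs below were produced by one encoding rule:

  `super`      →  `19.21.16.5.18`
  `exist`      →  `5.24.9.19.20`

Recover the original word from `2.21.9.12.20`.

s is letter #19 and maps to 19: an offset of 0. Letters become their 1-indexed alphabet positions: a=1 … z=26.
Reversing it on 2.21.9.12.20: 2=b, 21=u, 9=i, 12=l, 20=t.

built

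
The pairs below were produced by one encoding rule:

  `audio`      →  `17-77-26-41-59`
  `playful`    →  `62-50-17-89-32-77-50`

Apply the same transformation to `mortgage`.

The formula is n = 3×(alphabet index, a=1) + 14.
Applying it to mortgage: m=13→53, o=15→59, r=18→68, t=20→74, g=7→35, a=1→17, g=7→35, e=5→29.

53-59-68-74-35-17-35-29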